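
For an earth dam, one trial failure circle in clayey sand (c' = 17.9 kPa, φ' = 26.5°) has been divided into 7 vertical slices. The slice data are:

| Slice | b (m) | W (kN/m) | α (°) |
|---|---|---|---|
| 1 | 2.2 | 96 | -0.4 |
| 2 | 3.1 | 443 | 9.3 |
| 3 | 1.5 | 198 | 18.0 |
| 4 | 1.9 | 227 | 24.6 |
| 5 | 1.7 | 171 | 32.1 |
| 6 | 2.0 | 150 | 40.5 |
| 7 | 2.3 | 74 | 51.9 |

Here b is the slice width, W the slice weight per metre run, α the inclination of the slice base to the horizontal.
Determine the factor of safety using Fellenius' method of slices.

FS = 1.96

Ordinary method of slices: FS = Σ[c'·Δl_i + (W_i cosα_i)·tanφ'] / Σ W_i sinα_i, with Δl_i = b_i / cosα_i.
Slice 1: Δl = 2.2/cos(-0.4°) = 2.200 m; N'_1 = 96·cos(-0.4°) = 96.0; c'Δl = 39.38; W sinα = -0.7
Slice 2: Δl = 3.1/cos9.3° = 3.141 m; N'_2 = 443·cos9.3° = 437.2; c'Δl = 56.23; W sinα = 71.6
Slice 3: Δl = 1.5/cos18.0° = 1.577 m; N'_3 = 198·cos18.0° = 188.3; c'Δl = 28.23; W sinα = 61.2
Slice 4: Δl = 1.9/cos24.6° = 2.090 m; N'_4 = 227·cos24.6° = 206.4; c'Δl = 37.41; W sinα = 94.5
Slice 5: Δl = 1.7/cos32.1° = 2.007 m; N'_5 = 171·cos32.1° = 144.9; c'Δl = 35.92; W sinα = 90.9
Slice 6: Δl = 2.0/cos40.5° = 2.630 m; N'_6 = 150·cos40.5° = 114.1; c'Δl = 47.08; W sinα = 97.4
Slice 7: Δl = 2.3/cos51.9° = 3.727 m; N'_7 = 74·cos51.9° = 45.7; c'Δl = 66.72; W sinα = 58.2
Σc'Δl = 311.0 kN/m; ΣN' = 1232.5 kN/m; ΣW sinα = 473.1 kN/m
Resisting = 311.0 + 1232.5·tan26.5° = 311.0 + 614.5 = 925.5 kN/m
FS = 925.5 / 473.1 = 1.956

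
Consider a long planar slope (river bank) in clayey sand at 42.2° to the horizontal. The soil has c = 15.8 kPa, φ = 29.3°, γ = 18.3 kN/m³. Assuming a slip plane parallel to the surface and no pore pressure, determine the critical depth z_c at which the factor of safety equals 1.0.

z_c = 4.55 m

Setting FS = 1.00 in FS = [c + γz cos²β tanφ] / [γz sinβ cosβ] and solving for z:
z = c / [γ cosβ (FS·sinβ − cosβ·tanφ)]
  = 15.8 / [18.3·cos42.2°·(1.00·sin42.2° − cos42.2°·tan29.3°)]
  = 15.8 / [18.3·0.7408·(1.00·0.6717 − 0.7408·0.5612)]
  = 15.8 / 3.4705 = 4.553 m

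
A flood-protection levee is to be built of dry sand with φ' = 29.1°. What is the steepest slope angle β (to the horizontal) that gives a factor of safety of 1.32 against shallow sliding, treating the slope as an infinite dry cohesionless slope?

For an infinite dry cohesionless slope FS = tanφ'/tanβ, so tanβ = tanφ' / FS.
tanβ = tan29.1° / 1.32 = 0.5566 / 1.32 = 0.4217
β = arctan(0.4217) = 22.86°

β = 22.9°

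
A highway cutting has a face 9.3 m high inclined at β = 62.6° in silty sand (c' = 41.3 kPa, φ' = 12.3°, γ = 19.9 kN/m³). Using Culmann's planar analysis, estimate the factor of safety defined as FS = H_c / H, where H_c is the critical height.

H_c = (4c'/γ) · sinβ cosφ' / [1 − cos(β − φ')]
    = (4·41.3/19.9) · sin62.6°·cos12.3° / [1 − cos50.3°]
    = 8.302 · 0.8674 / 0.3612 = 19.93 m
FS = H_c / H = 19.93 / 9.3 = 2.144

FS = 2.14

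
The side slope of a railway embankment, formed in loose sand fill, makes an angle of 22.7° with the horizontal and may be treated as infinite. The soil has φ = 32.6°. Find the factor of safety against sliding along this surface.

FS = 1.53

For a dry cohesionless infinite slope the factor of safety is FS = tanφ / tanβ.
FS = tan32.6° / tan22.7° = 0.6395 / 0.4183 = 1.529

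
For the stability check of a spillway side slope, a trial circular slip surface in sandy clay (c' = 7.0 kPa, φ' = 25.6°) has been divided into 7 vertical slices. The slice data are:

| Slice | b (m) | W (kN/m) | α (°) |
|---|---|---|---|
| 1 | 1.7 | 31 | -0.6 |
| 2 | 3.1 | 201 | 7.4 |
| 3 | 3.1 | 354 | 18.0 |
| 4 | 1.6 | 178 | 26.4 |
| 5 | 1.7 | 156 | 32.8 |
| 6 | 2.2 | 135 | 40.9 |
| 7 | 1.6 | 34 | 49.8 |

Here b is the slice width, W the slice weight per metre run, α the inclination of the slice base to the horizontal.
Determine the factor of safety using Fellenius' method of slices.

Ordinary method of slices: FS = Σ[c'·Δl_i + (W_i cosα_i)·tanφ'] / Σ W_i sinα_i, with Δl_i = b_i / cosα_i.
Slice 1: Δl = 1.7/cos(-0.6°) = 1.700 m; N'_1 = 31·cos(-0.6°) = 31.0; c'Δl = 11.90; W sinα = -0.3
Slice 2: Δl = 3.1/cos7.4° = 3.126 m; N'_2 = 201·cos7.4° = 199.3; c'Δl = 21.88; W sinα = 25.9
Slice 3: Δl = 3.1/cos18.0° = 3.260 m; N'_3 = 354·cos18.0° = 336.7; c'Δl = 22.82; W sinα = 109.4
Slice 4: Δl = 1.6/cos26.4° = 1.786 m; N'_4 = 178·cos26.4° = 159.4; c'Δl = 12.50; W sinα = 79.1
Slice 5: Δl = 1.7/cos32.8° = 2.022 m; N'_5 = 156·cos32.8° = 131.1; c'Δl = 14.16; W sinα = 84.5
Slice 6: Δl = 2.2/cos40.9° = 2.911 m; N'_6 = 135·cos40.9° = 102.0; c'Δl = 20.37; W sinα = 88.4
Slice 7: Δl = 1.6/cos49.8° = 2.479 m; N'_7 = 34·cos49.8° = 21.9; c'Δl = 17.35; W sinα = 26.0
Σc'Δl = 121.0 kN/m; ΣN' = 981.5 kN/m; ΣW sinα = 413.0 kN/m
Resisting = 121.0 + 981.5·tan25.6° = 121.0 + 470.3 = 591.3 kN/m
FS = 591.3 / 413.0 = 1.432

FS = 1.43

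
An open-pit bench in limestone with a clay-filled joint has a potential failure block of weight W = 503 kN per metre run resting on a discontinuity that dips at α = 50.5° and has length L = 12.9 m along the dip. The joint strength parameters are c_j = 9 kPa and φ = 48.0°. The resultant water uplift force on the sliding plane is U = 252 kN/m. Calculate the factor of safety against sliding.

FS = 0.49

Resolving the block weight along and normal to the plane and applying the Mohr–Coulomb strength on the joint:
N' = W cosα − U = 503·cos50.5° − 252 = 67.9 kN/m
Driving force T = W sinα = 503·sin50.5° = 388.1 kN/m
Resisting force R = c_j·L + N'·tanφ = 9·12.9 + 67.9·tan48.0° = 116.1 + 75.5 = 191.6 kN/m
FS = R / T = 191.6 / 388.1 = 0.494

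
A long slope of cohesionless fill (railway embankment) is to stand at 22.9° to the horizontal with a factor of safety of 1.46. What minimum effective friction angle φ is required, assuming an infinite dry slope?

FS = tanφ/tanβ ⇒ tanφ = FS · tanβ = 1.46 · tan22.9° = 0.6167
φ = arctan(0.6167) = 31.66°

φ = 31.7°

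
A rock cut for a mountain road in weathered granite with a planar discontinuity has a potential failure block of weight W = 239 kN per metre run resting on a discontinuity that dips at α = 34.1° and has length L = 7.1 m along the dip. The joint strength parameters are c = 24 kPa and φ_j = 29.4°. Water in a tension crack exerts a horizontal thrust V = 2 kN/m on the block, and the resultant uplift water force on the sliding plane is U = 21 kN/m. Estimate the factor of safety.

FS = 1.99

Resolving the block weight along and normal to the plane and applying the Mohr–Coulomb strength on the joint:
N' = W cosα − U − V sinα = 239·cos34.1° − 21 − 2·sin34.1° = 175.8 kN/m
Driving force T = W sinα + V cosα = 239·sin34.1° + 2·cos34.1° = 135.6 kN/m
Resisting force R = c·L + N'·tanφ_j = 24·7.1 + 175.8·tan29.4° = 170.4 + 99.0 = 269.4 kN/m
FS = R / T = 269.4 / 135.6 = 1.986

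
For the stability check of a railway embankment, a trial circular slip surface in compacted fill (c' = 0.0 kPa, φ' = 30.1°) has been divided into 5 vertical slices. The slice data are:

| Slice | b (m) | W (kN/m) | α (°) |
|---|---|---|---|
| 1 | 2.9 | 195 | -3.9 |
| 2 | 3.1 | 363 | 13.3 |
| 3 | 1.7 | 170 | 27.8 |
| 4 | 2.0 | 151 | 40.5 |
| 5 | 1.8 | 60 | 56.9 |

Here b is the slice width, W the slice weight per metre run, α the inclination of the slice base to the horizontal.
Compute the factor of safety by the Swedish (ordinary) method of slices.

FS = 1.65

Ordinary method of slices: FS = Σ[c'·Δl_i + (W_i cosα_i)·tanφ'] / Σ W_i sinα_i, with Δl_i = b_i / cosα_i.
Slice 1: Δl = 2.9/cos(-3.9°) = 2.907 m; N'_1 = 195·cos(-3.9°) = 194.5; c'Δl = 0.00; W sinα = -13.3
Slice 2: Δl = 3.1/cos13.3° = 3.185 m; N'_2 = 363·cos13.3° = 353.3; c'Δl = 0.00; W sinα = 83.5
Slice 3: Δl = 1.7/cos27.8° = 1.922 m; N'_3 = 170·cos27.8° = 150.4; c'Δl = 0.00; W sinα = 79.3
Slice 4: Δl = 2.0/cos40.5° = 2.630 m; N'_4 = 151·cos40.5° = 114.8; c'Δl = 0.00; W sinα = 98.1
Slice 5: Δl = 1.8/cos56.9° = 3.296 m; N'_5 = 60·cos56.9° = 32.8; c'Δl = 0.00; W sinα = 50.3
Σc'Δl = 0.0 kN/m; ΣN' = 845.8 kN/m; ΣW sinα = 297.9 kN/m
Resisting = 0.0 + 845.8·tan30.1° = 0.0 + 490.3 = 490.3 kN/m
FS = 490.3 / 297.9 = 1.646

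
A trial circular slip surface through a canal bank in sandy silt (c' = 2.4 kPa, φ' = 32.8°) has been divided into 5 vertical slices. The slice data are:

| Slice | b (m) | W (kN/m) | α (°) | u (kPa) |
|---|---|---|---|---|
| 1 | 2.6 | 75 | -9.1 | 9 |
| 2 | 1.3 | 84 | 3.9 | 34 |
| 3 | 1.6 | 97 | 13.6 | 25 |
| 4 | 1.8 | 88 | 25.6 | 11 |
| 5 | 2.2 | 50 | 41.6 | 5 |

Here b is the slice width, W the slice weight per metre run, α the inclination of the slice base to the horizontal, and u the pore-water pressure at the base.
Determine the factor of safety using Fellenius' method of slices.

Ordinary method of slices: FS = Σ[c'·Δl_i + (W_i cosα_i − u_i·Δl_i)·tanφ'] / Σ W_i sinα_i, with Δl_i = b_i / cosα_i.
Slice 1: Δl = 2.6/cos(-9.1°) = 2.633 m; N'_1 = 75·cos(-9.1°) − 9·2.633 = 50.4; c'Δl = 6.32; W sinα = -11.9
Slice 2: Δl = 1.3/cos3.9° = 1.303 m; N'_2 = 84·cos3.9° − 34·1.303 = 39.5; c'Δl = 3.13; W sinα = 5.7
Slice 3: Δl = 1.6/cos13.6° = 1.646 m; N'_3 = 97·cos13.6° − 25·1.646 = 53.1; c'Δl = 3.95; W sinα = 22.8
Slice 4: Δl = 1.8/cos25.6° = 1.996 m; N'_4 = 88·cos25.6° − 11·1.996 = 57.4; c'Δl = 4.79; W sinα = 38.0
Slice 5: Δl = 2.2/cos41.6° = 2.942 m; N'_5 = 50·cos41.6° − 5·2.942 = 22.7; c'Δl = 7.06; W sinα = 33.2
Σc'Δl = 25.2 kN/m; ΣN' = 223.1 kN/m; ΣW sinα = 87.9 kN/m
Resisting = 25.2 + 223.1·tan32.8° = 25.2 + 143.8 = 169.0 kN/m
FS = 169.0 / 87.9 = 1.923

FS = 1.92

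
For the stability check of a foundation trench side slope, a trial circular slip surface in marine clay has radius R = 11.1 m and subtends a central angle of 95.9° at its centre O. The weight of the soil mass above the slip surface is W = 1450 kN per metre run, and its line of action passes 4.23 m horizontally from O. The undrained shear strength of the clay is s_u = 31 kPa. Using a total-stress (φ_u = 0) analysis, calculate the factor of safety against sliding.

FS = 1.04

Taking moments about the centre O, the resisting moment is provided by the undrained shear strength acting along the arc:
Arc length L_a = R·θ = 11.1·(95.9°·π/180) = 11.1·1.6738 = 18.58 m
M_R = s_u·L_a·R = 31·18.58·11.1 = 6393.0 kN·m/m
M_D = W·d = 1450·4.23 = 6133.5 kN·m/m
FS = M_R / M_D = 6393.0 / 6133.5 = 1.042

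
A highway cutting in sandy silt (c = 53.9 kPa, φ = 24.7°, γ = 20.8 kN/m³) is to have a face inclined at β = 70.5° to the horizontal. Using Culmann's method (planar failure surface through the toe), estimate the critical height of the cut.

H_c = 29.31 m

Culmann's analysis gives the critical failure plane at α_cr = (β + φ)/2 = (70.5 + 24.7)/2 = 47.6°, and the critical height
H_c = (4c/γ) · sinβ cosφ / [1 − cos(β − φ)]
    = (4·53.9/20.8) · sin70.5°·cos24.7° / [1 − cos(45.8°)]
    = 10.365 · 0.9426·0.9085 / [1 − 0.6972]
    = 10.365 · 0.8564 / 0.3028
    = 29.31 m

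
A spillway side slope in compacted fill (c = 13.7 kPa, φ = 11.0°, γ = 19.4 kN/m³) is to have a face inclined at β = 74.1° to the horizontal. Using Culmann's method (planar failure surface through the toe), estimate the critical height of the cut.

H_c = 4.87 m

Culmann's analysis gives the critical failure plane at α_cr = (β + φ)/2 = (74.1 + 11.0)/2 = 42.5°, and the critical height
H_c = (4c/γ) · sinβ cosφ / [1 − cos(β − φ)]
    = (4·13.7/19.4) · sin74.1°·cos11.0° / [1 − cos(63.1°)]
    = 2.825 · 0.9617·0.9816 / [1 − 0.4524]
    = 2.825 · 0.9441 / 0.5476
    = 4.87 m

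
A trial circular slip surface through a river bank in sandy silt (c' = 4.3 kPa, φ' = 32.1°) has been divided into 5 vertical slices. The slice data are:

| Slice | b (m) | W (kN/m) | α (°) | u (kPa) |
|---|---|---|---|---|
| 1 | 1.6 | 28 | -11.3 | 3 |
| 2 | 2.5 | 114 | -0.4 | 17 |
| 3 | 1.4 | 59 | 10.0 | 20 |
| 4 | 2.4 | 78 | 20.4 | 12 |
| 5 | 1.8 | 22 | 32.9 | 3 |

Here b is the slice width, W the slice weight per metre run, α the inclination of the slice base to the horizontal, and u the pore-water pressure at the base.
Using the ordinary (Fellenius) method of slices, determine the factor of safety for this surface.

Ordinary method of slices: FS = Σ[c'·Δl_i + (W_i cosα_i − u_i·Δl_i)·tanφ'] / Σ W_i sinα_i, with Δl_i = b_i / cosα_i.
Slice 1: Δl = 1.6/cos(-11.3°) = 1.632 m; N'_1 = 28·cos(-11.3°) − 3·1.632 = 22.6; c'Δl = 7.02; W sinα = -5.5
Slice 2: Δl = 2.5/cos(-0.4°) = 2.500 m; N'_2 = 114·cos(-0.4°) − 17·2.500 = 71.5; c'Δl = 10.75; W sinα = -0.8
Slice 3: Δl = 1.4/cos10.0° = 1.422 m; N'_3 = 59·cos10.0° − 20·1.422 = 29.7; c'Δl = 6.11; W sinα = 10.2
Slice 4: Δl = 2.4/cos20.4° = 2.561 m; N'_4 = 78·cos20.4° − 12·2.561 = 42.4; c'Δl = 11.01; W sinα = 27.2
Slice 5: Δl = 1.8/cos32.9° = 2.144 m; N'_5 = 22·cos32.9° − 3·2.144 = 12.0; c'Δl = 9.22; W sinα = 11.9
Σc'Δl = 44.1 kN/m; ΣN' = 178.2 kN/m; ΣW sinα = 43.1 kN/m
Resisting = 44.1 + 178.2·tan32.1° = 44.1 + 111.8 = 155.9 kN/m
FS = 155.9 / 43.1 = 3.616

FS = 3.62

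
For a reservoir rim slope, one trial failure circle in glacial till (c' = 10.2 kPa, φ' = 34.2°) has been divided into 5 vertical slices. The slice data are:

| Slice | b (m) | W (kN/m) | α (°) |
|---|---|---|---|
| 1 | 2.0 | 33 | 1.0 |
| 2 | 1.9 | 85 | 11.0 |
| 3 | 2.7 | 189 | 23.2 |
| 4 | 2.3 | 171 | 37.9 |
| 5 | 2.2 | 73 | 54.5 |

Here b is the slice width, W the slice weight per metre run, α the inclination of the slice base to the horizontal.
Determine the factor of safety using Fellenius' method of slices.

FS = 1.78

Ordinary method of slices: FS = Σ[c'·Δl_i + (W_i cosα_i)·tanφ'] / Σ W_i sinα_i, with Δl_i = b_i / cosα_i.
Slice 1: Δl = 2.0/cos1.0° = 2.000 m; N'_1 = 33·cos1.0° = 33.0; c'Δl = 20.40; W sinα = 0.6
Slice 2: Δl = 1.9/cos11.0° = 1.936 m; N'_2 = 85·cos11.0° = 83.4; c'Δl = 19.74; W sinα = 16.2
Slice 3: Δl = 2.7/cos23.2° = 2.938 m; N'_3 = 189·cos23.2° = 173.7; c'Δl = 29.96; W sinα = 74.5
Slice 4: Δl = 2.3/cos37.9° = 2.915 m; N'_4 = 171·cos37.9° = 134.9; c'Δl = 29.73; W sinα = 105.0
Slice 5: Δl = 2.2/cos54.5° = 3.789 m; N'_5 = 73·cos54.5° = 42.4; c'Δl = 38.64; W sinα = 59.4
Σc'Δl = 138.5 kN/m; ΣN' = 467.5 kN/m; ΣW sinα = 255.7 kN/m
Resisting = 138.5 + 467.5·tan34.2° = 138.5 + 317.7 = 456.2 kN/m
FS = 456.2 / 255.7 = 1.784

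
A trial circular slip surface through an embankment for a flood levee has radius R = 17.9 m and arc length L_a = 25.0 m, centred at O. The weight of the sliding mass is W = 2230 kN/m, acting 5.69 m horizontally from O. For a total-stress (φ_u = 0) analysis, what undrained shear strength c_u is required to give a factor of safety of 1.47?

FS = c_u·L_a·R / (W·d), so c_u = FS·W·d / (L_a·R).
c_u = 1.47·2230·5.69 / (25.00·17.9) = 18652.4 / 447.50 = 41.68 kPa

c_u = 41.7 kPa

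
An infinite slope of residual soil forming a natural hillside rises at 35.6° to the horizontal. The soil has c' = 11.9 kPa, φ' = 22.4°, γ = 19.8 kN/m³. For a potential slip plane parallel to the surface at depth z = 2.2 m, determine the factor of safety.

For an infinite slope with a slip plane parallel to the surface (no pore pressure): FS = [c' + γz cos²β tanφ'] / [γz sinβ cosβ].
γz = 19.8·2.2 = 43.56 kN/m²
Numerator = 11.9 + 43.56·cos²35.6°·tan22.4° = 11.9 + 43.56·0.6611·0.4122 = 23.770 kPa
Denominator = 43.56·sin35.6°·cos35.6° = 43.56·0.5821·0.8131 = 20.618 kPa
FS = 23.770 / 20.618 = 1.153

FS = 1.15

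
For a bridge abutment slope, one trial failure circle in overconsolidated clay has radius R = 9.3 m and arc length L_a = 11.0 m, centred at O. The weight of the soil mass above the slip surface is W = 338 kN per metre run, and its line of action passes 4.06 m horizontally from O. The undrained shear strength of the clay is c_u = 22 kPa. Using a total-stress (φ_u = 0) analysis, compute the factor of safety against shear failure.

FS = 1.64

Taking moments about the centre O, the resisting moment is provided by the undrained shear strength acting along the arc:
M_R = c_u·L_a·R = 22·11.00·9.3 = 2250.6 kN·m/m
M_D = W·d = 338·4.06 = 1372.3 kN·m/m
FS = M_R / M_D = 2250.6 / 1372.3 = 1.640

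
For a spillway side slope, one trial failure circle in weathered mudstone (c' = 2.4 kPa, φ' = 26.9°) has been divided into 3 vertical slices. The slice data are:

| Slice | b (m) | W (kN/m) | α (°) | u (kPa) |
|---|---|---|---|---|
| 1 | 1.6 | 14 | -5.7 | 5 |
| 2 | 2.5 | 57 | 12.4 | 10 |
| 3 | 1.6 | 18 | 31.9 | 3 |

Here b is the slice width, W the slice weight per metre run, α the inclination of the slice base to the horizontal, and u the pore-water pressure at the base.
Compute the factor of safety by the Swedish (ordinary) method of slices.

Ordinary method of slices: FS = Σ[c'·Δl_i + (W_i cosα_i − u_i·Δl_i)·tanφ'] / Σ W_i sinα_i, with Δl_i = b_i / cosα_i.
Slice 1: Δl = 1.6/cos(-5.7°) = 1.608 m; N'_1 = 14·cos(-5.7°) − 5·1.608 = 5.9; c'Δl = 3.86; W sinα = -1.4
Slice 2: Δl = 2.5/cos12.4° = 2.560 m; N'_2 = 57·cos12.4° − 10·2.560 = 30.1; c'Δl = 6.14; W sinα = 12.2
Slice 3: Δl = 1.6/cos31.9° = 1.885 m; N'_3 = 18·cos31.9° − 3·1.885 = 9.6; c'Δl = 4.52; W sinα = 9.5
Σc'Δl = 14.5 kN/m; ΣN' = 45.6 kN/m; ΣW sinα = 20.4 kN/m
Resisting = 14.5 + 45.6·tan26.9° = 14.5 + 23.1 = 37.7 kN/m
FS = 37.7 / 20.4 = 1.849

FS = 1.85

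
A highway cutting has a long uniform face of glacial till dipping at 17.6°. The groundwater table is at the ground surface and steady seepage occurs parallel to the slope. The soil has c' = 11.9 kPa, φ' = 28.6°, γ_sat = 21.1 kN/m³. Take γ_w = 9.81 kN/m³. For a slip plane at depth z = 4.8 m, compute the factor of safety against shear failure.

FS = 1.33

With seepage parallel to the slope and the water table at the surface, the effective normal stress on the slip plane uses the buoyant unit weight γ' = γ_sat − γ_w while the driving shear stress uses γ_sat:
FS = [c' + γ' z cos²β tanφ'] / [γ_sat z sinβ cosβ]
γ' = 21.1 − 9.81 = 11.29 kN/m³
Numerator = 11.9 + 11.29·4.8·cos²17.6°·tan28.6° = 11.9 + 11.29·4.8·0.9086·0.5452 = 38.745 kPa
Denominator = 21.1·4.8·sin17.6°·cos17.6° = 21.1·4.8·0.3024·0.9532 = 29.191 kPa
FS = 38.745 / 29.191 = 1.327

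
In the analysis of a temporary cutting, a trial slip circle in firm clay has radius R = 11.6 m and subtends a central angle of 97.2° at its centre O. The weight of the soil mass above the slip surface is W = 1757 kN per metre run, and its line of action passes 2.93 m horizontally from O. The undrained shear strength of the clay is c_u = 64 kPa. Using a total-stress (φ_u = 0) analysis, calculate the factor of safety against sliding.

FS = 2.84

Taking moments about the centre O, the resisting moment is provided by the undrained shear strength acting along the arc:
Arc length L_a = R·θ = 11.6·(97.2°·π/180) = 11.6·1.6965 = 19.68 m
M_R = c_u·L_a·R = 64·19.68·11.6 = 14609.6 kN·m/m
M_D = W·d = 1757·2.93 = 5148.0 kN·m/m
FS = M_R / M_D = 14609.6 / 5148.0 = 2.838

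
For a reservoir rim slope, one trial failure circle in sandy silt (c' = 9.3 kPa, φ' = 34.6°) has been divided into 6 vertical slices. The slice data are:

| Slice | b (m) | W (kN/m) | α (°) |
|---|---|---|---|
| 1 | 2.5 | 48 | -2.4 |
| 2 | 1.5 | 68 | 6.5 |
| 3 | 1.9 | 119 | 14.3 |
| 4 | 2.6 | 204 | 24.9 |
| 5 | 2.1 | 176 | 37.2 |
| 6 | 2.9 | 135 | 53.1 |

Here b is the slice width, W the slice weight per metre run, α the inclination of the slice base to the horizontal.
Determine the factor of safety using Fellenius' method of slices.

FS = 1.76

Ordinary method of slices: FS = Σ[c'·Δl_i + (W_i cosα_i)·tanφ'] / Σ W_i sinα_i, with Δl_i = b_i / cosα_i.
Slice 1: Δl = 2.5/cos(-2.4°) = 2.502 m; N'_1 = 48·cos(-2.4°) = 48.0; c'Δl = 23.27; W sinα = -2.0
Slice 2: Δl = 1.5/cos6.5° = 1.510 m; N'_2 = 68·cos6.5° = 67.6; c'Δl = 14.04; W sinα = 7.7
Slice 3: Δl = 1.9/cos14.3° = 1.961 m; N'_3 = 119·cos14.3° = 115.3; c'Δl = 18.23; W sinα = 29.4
Slice 4: Δl = 2.6/cos24.9° = 2.866 m; N'_4 = 204·cos24.9° = 185.0; c'Δl = 26.66; W sinα = 85.9
Slice 5: Δl = 2.1/cos37.2° = 2.636 m; N'_5 = 176·cos37.2° = 140.2; c'Δl = 24.52; W sinα = 106.4
Slice 6: Δl = 2.9/cos53.1° = 4.830 m; N'_6 = 135·cos53.1° = 81.1; c'Δl = 44.92; W sinα = 108.0
Σc'Δl = 151.6 kN/m; ΣN' = 637.1 kN/m; ΣW sinα = 335.3 kN/m
Resisting = 151.6 + 637.1·tan34.6° = 151.6 + 439.5 = 591.2 kN/m
FS = 591.2 / 335.3 = 1.763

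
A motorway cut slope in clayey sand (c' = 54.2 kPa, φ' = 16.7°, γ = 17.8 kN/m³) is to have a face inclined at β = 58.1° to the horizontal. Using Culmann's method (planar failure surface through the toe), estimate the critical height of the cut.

Culmann's analysis gives the critical failure plane at α_cr = (β + φ')/2 = (58.1 + 16.7)/2 = 37.4°, and the critical height
H_c = (4c'/γ) · sinβ cosφ' / [1 − cos(β − φ')]
    = (4·54.2/17.8) · sin58.1°·cos16.7° / [1 − cos(41.4°)]
    = 12.180 · 0.8490·0.9578 / [1 − 0.7501]
    = 12.180 · 0.8132 / 0.2499
    = 39.63 m

H_c = 39.63 m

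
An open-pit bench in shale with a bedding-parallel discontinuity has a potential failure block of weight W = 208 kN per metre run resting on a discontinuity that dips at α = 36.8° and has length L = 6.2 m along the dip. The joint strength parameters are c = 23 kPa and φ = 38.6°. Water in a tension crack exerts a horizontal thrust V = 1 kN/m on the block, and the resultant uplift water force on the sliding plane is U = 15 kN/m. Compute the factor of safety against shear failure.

Resolving the block weight along and normal to the plane and applying the Mohr–Coulomb strength on the joint:
N' = W cosα − U − V sinα = 208·cos36.8° − 15 − 1·sin36.8° = 151.0 kN/m
Driving force T = W sinα + V cosα = 208·sin36.8° + 1·cos36.8° = 125.4 kN/m
Resisting force R = c·L + N'·tanφ = 23·6.2 + 151.0·tan38.6° = 142.6 + 120.5 = 263.1 kN/m
FS = R / T = 263.1 / 125.4 = 2.098

FS = 2.10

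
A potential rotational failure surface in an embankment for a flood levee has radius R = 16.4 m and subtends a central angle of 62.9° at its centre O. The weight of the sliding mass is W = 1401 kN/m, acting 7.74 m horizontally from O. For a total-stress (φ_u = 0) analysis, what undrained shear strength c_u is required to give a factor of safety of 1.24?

FS = c_u·L_a·R / (W·d), so c_u = FS·W·d / (L_a·R).
Arc length L_a = R·θ = 16.4·(62.9°·π/180) = 16.4·1.0978 = 18.00 m
c_u = 1.24·1401·7.74 / (18.00·16.4) = 13446.2 / 295.27 = 45.54 kPa

c_u = 45.5 kPa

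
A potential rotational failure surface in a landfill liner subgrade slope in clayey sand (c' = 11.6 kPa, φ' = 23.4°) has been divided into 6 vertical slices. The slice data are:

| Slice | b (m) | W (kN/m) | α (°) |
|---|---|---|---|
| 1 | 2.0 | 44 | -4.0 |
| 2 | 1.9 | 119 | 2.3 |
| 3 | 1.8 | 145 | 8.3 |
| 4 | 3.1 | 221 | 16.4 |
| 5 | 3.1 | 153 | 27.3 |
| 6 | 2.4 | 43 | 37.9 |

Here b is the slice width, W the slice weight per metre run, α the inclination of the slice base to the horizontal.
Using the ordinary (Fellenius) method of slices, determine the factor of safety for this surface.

Ordinary method of slices: FS = Σ[c'·Δl_i + (W_i cosα_i)·tanφ'] / Σ W_i sinα_i, with Δl_i = b_i / cosα_i.
Slice 1: Δl = 2.0/cos(-4.0°) = 2.005 m; N'_1 = 44·cos(-4.0°) = 43.9; c'Δl = 23.26; W sinα = -3.1
Slice 2: Δl = 1.9/cos2.3° = 1.902 m; N'_2 = 119·cos2.3° = 118.9; c'Δl = 22.06; W sinα = 4.8
Slice 3: Δl = 1.8/cos8.3° = 1.819 m; N'_3 = 145·cos8.3° = 143.5; c'Δl = 21.10; W sinα = 20.9
Slice 4: Δl = 3.1/cos16.4° = 3.231 m; N'_4 = 221·cos16.4° = 212.0; c'Δl = 37.49; W sinα = 62.4
Slice 5: Δl = 3.1/cos27.3° = 3.489 m; N'_5 = 153·cos27.3° = 136.0; c'Δl = 40.47; W sinα = 70.2
Slice 6: Δl = 2.4/cos37.9° = 3.042 m; N'_6 = 43·cos37.9° = 33.9; c'Δl = 35.28; W sinα = 26.4
Σc'Δl = 179.6 kN/m; ΣN' = 688.2 kN/m; ΣW sinα = 181.6 kN/m
Resisting = 179.6 + 688.2·tan23.4° = 179.6 + 297.8 = 477.4 kN/m
FS = 477.4 / 181.6 = 2.629

FS = 2.63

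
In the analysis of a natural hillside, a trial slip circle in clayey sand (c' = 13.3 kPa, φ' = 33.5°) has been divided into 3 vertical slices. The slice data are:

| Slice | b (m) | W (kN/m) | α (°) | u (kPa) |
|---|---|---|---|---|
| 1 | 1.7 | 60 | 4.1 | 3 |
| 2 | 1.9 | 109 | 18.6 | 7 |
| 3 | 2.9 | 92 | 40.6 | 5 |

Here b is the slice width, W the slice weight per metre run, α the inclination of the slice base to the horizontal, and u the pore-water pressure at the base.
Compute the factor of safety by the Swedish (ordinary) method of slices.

Ordinary method of slices: FS = Σ[c'·Δl_i + (W_i cosα_i − u_i·Δl_i)·tanφ'] / Σ W_i sinα_i, with Δl_i = b_i / cosα_i.
Slice 1: Δl = 1.7/cos4.1° = 1.704 m; N'_1 = 60·cos4.1° − 3·1.704 = 54.7; c'Δl = 22.67; W sinα = 4.3
Slice 2: Δl = 1.9/cos18.6° = 2.005 m; N'_2 = 109·cos18.6° − 7·2.005 = 89.3; c'Δl = 26.66; W sinα = 34.8
Slice 3: Δl = 2.9/cos40.6° = 3.819 m; N'_3 = 92·cos40.6° − 5·3.819 = 50.8; c'Δl = 50.80; W sinα = 59.9
Σc'Δl = 100.1 kN/m; ΣN' = 194.8 kN/m; ΣW sinα = 98.9 kN/m
Resisting = 100.1 + 194.8·tan33.5° = 100.1 + 128.9 = 229.0 kN/m
FS = 229.0 / 98.9 = 2.315

FS = 2.32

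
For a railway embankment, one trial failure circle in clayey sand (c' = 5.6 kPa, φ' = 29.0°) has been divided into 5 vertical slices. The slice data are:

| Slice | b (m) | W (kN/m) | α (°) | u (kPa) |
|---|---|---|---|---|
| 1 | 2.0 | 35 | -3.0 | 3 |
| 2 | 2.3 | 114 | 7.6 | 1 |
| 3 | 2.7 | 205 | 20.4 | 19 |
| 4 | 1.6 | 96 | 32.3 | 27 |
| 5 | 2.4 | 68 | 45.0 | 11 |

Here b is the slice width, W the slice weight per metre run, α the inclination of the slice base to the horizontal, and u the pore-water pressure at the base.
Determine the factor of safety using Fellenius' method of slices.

Ordinary method of slices: FS = Σ[c'·Δl_i + (W_i cosα_i − u_i·Δl_i)·tanφ'] / Σ W_i sinα_i, with Δl_i = b_i / cosα_i.
Slice 1: Δl = 2.0/cos(-3.0°) = 2.003 m; N'_1 = 35·cos(-3.0°) − 3·2.003 = 28.9; c'Δl = 11.22; W sinα = -1.8
Slice 2: Δl = 2.3/cos7.6° = 2.320 m; N'_2 = 114·cos7.6° − 1·2.320 = 110.7; c'Δl = 12.99; W sinα = 15.1
Slice 3: Δl = 2.7/cos20.4° = 2.881 m; N'_3 = 205·cos20.4° − 19·2.881 = 137.4; c'Δl = 16.13; W sinα = 71.5
Slice 4: Δl = 1.6/cos32.3° = 1.893 m; N'_4 = 96·cos32.3° − 27·1.893 = 30.0; c'Δl = 10.60; W sinα = 51.3
Slice 5: Δl = 2.4/cos45.0° = 3.394 m; N'_5 = 68·cos45.0° − 11·3.394 = 10.7; c'Δl = 19.01; W sinα = 48.1
Σc'Δl = 69.9 kN/m; ΣN' = 317.8 kN/m; ΣW sinα = 184.1 kN/m
Resisting = 69.9 + 317.8·tan29.0° = 69.9 + 176.2 = 246.1 kN/m
FS = 246.1 / 184.1 = 1.337

FS = 1.34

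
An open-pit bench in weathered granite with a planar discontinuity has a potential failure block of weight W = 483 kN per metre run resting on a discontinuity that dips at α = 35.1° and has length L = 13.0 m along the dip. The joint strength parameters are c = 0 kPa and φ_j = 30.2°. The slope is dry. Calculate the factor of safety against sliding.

Resolving the block weight along and normal to the plane and applying the Mohr–Coulomb strength on the joint:
N' = W cosα = 483·cos35.1° = 395.2 kN/m
Driving force T = W sinα = 483·sin35.1° = 277.7 kN/m
Resisting force R = c·L + N'·tanφ_j = 0·13.0 + 395.2·tan30.2° = 0.0 + 230.0 = 230.0 kN/m
FS = R / T = 230.0 / 277.7 = 0.828

FS = 0.83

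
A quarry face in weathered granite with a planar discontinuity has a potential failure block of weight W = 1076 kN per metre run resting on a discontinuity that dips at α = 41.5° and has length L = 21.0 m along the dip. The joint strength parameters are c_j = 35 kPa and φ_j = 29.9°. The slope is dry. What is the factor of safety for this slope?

FS = 1.68

Resolving the block weight along and normal to the plane and applying the Mohr–Coulomb strength on the joint:
N' = W cosα = 1076·cos41.5° = 805.9 kN/m
Driving force T = W sinα = 1076·sin41.5° = 713.0 kN/m
Resisting force R = c_j·L + N'·tanφ_j = 35·21.0 + 805.9·tan29.9° = 735.0 + 463.4 = 1198.4 kN/m
FS = R / T = 1198.4 / 713.0 = 1.681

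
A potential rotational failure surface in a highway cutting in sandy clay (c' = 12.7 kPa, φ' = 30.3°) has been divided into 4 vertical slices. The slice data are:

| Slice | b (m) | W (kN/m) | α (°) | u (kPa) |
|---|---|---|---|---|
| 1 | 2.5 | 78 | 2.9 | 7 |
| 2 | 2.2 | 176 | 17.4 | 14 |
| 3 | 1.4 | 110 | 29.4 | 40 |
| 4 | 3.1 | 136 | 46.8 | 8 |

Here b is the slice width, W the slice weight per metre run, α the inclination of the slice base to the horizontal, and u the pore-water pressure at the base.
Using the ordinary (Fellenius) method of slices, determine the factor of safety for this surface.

Ordinary method of slices: FS = Σ[c'·Δl_i + (W_i cosα_i − u_i·Δl_i)·tanφ'] / Σ W_i sinα_i, with Δl_i = b_i / cosα_i.
Slice 1: Δl = 2.5/cos2.9° = 2.503 m; N'_1 = 78·cos2.9° − 7·2.503 = 60.4; c'Δl = 31.79; W sinα = 3.9
Slice 2: Δl = 2.2/cos17.4° = 2.305 m; N'_2 = 176·cos17.4° − 14·2.305 = 135.7; c'Δl = 29.28; W sinα = 52.6
Slice 3: Δl = 1.4/cos29.4° = 1.607 m; N'_3 = 110·cos29.4° − 40·1.607 = 31.6; c'Δl = 20.41; W sinα = 54.0
Slice 4: Δl = 3.1/cos46.8° = 4.529 m; N'_4 = 136·cos46.8° − 8·4.529 = 56.9; c'Δl = 57.51; W sinα = 99.1
Σc'Δl = 139.0 kN/m; ΣN' = 284.5 kN/m; ΣW sinα = 209.7 kN/m
Resisting = 139.0 + 284.5·tan30.3° = 139.0 + 166.2 = 305.2 kN/m
FS = 305.2 / 209.7 = 1.455

FS = 1.46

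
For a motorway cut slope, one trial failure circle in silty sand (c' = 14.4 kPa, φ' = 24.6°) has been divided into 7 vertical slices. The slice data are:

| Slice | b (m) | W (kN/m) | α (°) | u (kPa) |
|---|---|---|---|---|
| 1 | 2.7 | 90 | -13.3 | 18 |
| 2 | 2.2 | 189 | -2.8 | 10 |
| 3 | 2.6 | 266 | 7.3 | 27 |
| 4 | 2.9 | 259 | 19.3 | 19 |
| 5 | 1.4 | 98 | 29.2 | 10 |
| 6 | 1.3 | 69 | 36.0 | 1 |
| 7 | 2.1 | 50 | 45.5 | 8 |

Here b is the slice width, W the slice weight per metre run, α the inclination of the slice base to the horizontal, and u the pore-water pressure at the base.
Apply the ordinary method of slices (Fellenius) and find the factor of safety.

FS = 2.68

Ordinary method of slices: FS = Σ[c'·Δl_i + (W_i cosα_i − u_i·Δl_i)·tanφ'] / Σ W_i sinα_i, with Δl_i = b_i / cosα_i.
Slice 1: Δl = 2.7/cos(-13.3°) = 2.774 m; N'_1 = 90·cos(-13.3°) − 18·2.774 = 37.6; c'Δl = 39.95; W sinα = -20.7
Slice 2: Δl = 2.2/cos(-2.8°) = 2.203 m; N'_2 = 189·cos(-2.8°) − 10·2.203 = 166.7; c'Δl = 31.72; W sinα = -9.2
Slice 3: Δl = 2.6/cos7.3° = 2.621 m; N'_3 = 266·cos7.3° − 27·2.621 = 193.1; c'Δl = 37.75; W sinα = 33.8
Slice 4: Δl = 2.9/cos19.3° = 3.073 m; N'_4 = 259·cos19.3° − 19·3.073 = 186.1; c'Δl = 44.25; W sinα = 85.6
Slice 5: Δl = 1.4/cos29.2° = 1.604 m; N'_5 = 98·cos29.2° − 10·1.604 = 69.5; c'Δl = 23.09; W sinα = 47.8
Slice 6: Δl = 1.3/cos36.0° = 1.607 m; N'_6 = 69·cos36.0° − 1·1.607 = 54.2; c'Δl = 23.14; W sinα = 40.6
Slice 7: Δl = 2.1/cos45.5° = 2.996 m; N'_7 = 50·cos45.5° − 8·2.996 = 11.1; c'Δl = 43.14; W sinα = 35.7
Σc'Δl = 243.0 kN/m; ΣN' = 718.3 kN/m; ΣW sinα = 213.5 kN/m
Resisting = 243.0 + 718.3·tan24.6° = 243.0 + 328.9 = 571.9 kN/m
FS = 571.9 / 213.5 = 2.679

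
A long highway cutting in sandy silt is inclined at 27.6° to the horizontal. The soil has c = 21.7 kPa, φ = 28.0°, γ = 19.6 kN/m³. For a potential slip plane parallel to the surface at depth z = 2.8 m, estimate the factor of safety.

For an infinite slope with a slip plane parallel to the surface (no pore pressure): FS = [c + γz cos²β tanφ] / [γz sinβ cosβ].
γz = 19.6·2.8 = 54.88 kN/m²
Numerator = 21.7 + 54.88·cos²27.6°·tan28.0° = 21.7 + 54.88·0.7854·0.5317 = 44.617 kPa
Denominator = 54.88·sin27.6°·cos27.6° = 54.88·0.4633·0.8862 = 22.532 kPa
FS = 44.617 / 22.532 = 1.980

FS = 1.98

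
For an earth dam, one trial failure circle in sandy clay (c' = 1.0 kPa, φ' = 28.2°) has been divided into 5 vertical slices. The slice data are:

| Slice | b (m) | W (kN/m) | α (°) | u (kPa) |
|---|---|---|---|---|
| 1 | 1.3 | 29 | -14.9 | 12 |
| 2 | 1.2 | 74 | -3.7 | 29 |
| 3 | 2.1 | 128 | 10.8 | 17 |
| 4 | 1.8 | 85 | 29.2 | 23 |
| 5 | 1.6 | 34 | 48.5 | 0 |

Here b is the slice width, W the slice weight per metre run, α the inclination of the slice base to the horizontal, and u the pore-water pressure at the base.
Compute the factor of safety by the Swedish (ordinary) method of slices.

FS = 1.41

Ordinary method of slices: FS = Σ[c'·Δl_i + (W_i cosα_i − u_i·Δl_i)·tanφ'] / Σ W_i sinα_i, with Δl_i = b_i / cosα_i.
Slice 1: Δl = 1.3/cos(-14.9°) = 1.345 m; N'_1 = 29·cos(-14.9°) − 12·1.345 = 11.9; c'Δl = 1.35; W sinα = -7.5
Slice 2: Δl = 1.2/cos(-3.7°) = 1.203 m; N'_2 = 74·cos(-3.7°) − 29·1.203 = 39.0; c'Δl = 1.20; W sinα = -4.8
Slice 3: Δl = 2.1/cos10.8° = 2.138 m; N'_3 = 128·cos10.8° − 17·2.138 = 89.4; c'Δl = 2.14; W sinα = 24.0
Slice 4: Δl = 1.8/cos29.2° = 2.062 m; N'_4 = 85·cos29.2° − 23·2.062 = 26.8; c'Δl = 2.06; W sinα = 41.5
Slice 5: Δl = 1.6/cos48.5° = 2.415 m; N'_5 = 34·cos48.5° − 0·2.415 = 22.5; c'Δl = 2.41; W sinα = 25.5
Σc'Δl = 9.2 kN/m; ΣN' = 189.5 kN/m; ΣW sinα = 78.7 kN/m
Resisting = 9.2 + 189.5·tan28.2° = 9.2 + 101.6 = 110.8 kN/m
FS = 110.8 / 78.7 = 1.408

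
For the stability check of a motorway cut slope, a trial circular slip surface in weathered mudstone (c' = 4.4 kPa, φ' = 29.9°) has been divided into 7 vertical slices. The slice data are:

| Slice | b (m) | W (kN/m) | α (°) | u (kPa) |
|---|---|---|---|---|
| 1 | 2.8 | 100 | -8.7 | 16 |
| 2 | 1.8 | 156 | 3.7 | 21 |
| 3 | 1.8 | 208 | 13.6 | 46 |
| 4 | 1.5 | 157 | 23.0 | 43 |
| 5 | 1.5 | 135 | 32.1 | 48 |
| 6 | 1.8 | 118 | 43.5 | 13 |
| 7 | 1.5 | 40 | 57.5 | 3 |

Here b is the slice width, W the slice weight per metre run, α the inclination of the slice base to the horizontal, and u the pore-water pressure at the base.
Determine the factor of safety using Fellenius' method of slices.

Ordinary method of slices: FS = Σ[c'·Δl_i + (W_i cosα_i − u_i·Δl_i)·tanφ'] / Σ W_i sinα_i, with Δl_i = b_i / cosα_i.
Slice 1: Δl = 2.8/cos(-8.7°) = 2.833 m; N'_1 = 100·cos(-8.7°) − 16·2.833 = 53.5; c'Δl = 12.46; W sinα = -15.1
Slice 2: Δl = 1.8/cos3.7° = 1.804 m; N'_2 = 156·cos3.7° − 21·1.804 = 117.8; c'Δl = 7.94; W sinα = 10.1
Slice 3: Δl = 1.8/cos13.6° = 1.852 m; N'_3 = 208·cos13.6° − 46·1.852 = 117.0; c'Δl = 8.15; W sinα = 48.9
Slice 4: Δl = 1.5/cos23.0° = 1.630 m; N'_4 = 157·cos23.0° − 43·1.630 = 74.4; c'Δl = 7.17; W sinα = 61.3
Slice 5: Δl = 1.5/cos32.1° = 1.771 m; N'_5 = 135·cos32.1° − 48·1.771 = 29.4; c'Δl = 7.79; W sinα = 71.7
Slice 6: Δl = 1.8/cos43.5° = 2.481 m; N'_6 = 118·cos43.5° − 13·2.481 = 53.3; c'Δl = 10.92; W sinα = 81.2
Slice 7: Δl = 1.5/cos57.5° = 2.792 m; N'_7 = 40·cos57.5° − 3·2.792 = 13.1; c'Δl = 12.28; W sinα = 33.7
Σc'Δl = 66.7 kN/m; ΣN' = 458.6 kN/m; ΣW sinα = 291.9 kN/m
Resisting = 66.7 + 458.6·tan29.9° = 66.7 + 263.7 = 330.4 kN/m
FS = 330.4 / 291.9 = 1.132

FS = 1.13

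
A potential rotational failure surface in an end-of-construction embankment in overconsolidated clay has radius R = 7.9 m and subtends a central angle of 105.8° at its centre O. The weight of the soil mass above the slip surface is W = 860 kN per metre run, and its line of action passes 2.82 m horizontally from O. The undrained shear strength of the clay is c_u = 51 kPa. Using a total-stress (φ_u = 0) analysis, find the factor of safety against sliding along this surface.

Taking moments about the centre O, the resisting moment is provided by the undrained shear strength acting along the arc:
Arc length L_a = R·θ = 7.9·(105.8°·π/180) = 7.9·1.8466 = 14.59 m
M_R = c_u·L_a·R = 51·14.59·7.9 = 5877.4 kN·m/m
M_D = W·d = 860·2.82 = 2425.2 kN·m/m
FS = M_R / M_D = 5877.4 / 2425.2 = 2.423

FS = 2.42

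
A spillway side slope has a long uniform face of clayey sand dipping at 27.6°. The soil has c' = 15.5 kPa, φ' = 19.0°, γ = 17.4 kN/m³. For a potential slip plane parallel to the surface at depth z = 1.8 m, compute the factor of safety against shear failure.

FS = 1.86

For an infinite slope with a slip plane parallel to the surface (no pore pressure): FS = [c' + γz cos²β tanφ'] / [γz sinβ cosβ].
γz = 17.4·1.8 = 31.32 kN/m²
Numerator = 15.5 + 31.32·cos²27.6°·tan19.0° = 15.5 + 31.32·0.7854·0.3443 = 23.970 kPa
Denominator = 31.32·sin27.6°·cos27.6° = 31.32·0.4633·0.8862 = 12.859 kPa
FS = 23.970 / 12.859 = 1.864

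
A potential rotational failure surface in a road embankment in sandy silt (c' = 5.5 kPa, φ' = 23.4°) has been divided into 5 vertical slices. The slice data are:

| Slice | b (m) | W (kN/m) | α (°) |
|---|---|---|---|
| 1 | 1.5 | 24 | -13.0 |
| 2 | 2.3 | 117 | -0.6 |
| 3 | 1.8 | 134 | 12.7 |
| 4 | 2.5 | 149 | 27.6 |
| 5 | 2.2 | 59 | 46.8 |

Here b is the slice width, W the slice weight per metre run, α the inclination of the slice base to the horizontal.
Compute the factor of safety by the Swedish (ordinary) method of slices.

FS = 1.90

Ordinary method of slices: FS = Σ[c'·Δl_i + (W_i cosα_i)·tanφ'] / Σ W_i sinα_i, with Δl_i = b_i / cosα_i.
Slice 1: Δl = 1.5/cos(-13.0°) = 1.539 m; N'_1 = 24·cos(-13.0°) = 23.4; c'Δl = 8.47; W sinα = -5.4
Slice 2: Δl = 2.3/cos(-0.6°) = 2.300 m; N'_2 = 117·cos(-0.6°) = 117.0; c'Δl = 12.65; W sinα = -1.2
Slice 3: Δl = 1.8/cos12.7° = 1.845 m; N'_3 = 134·cos12.7° = 130.7; c'Δl = 10.15; W sinα = 29.5
Slice 4: Δl = 2.5/cos27.6° = 2.821 m; N'_4 = 149·cos27.6° = 132.0; c'Δl = 15.52; W sinα = 69.0
Slice 5: Δl = 2.2/cos46.8° = 3.214 m; N'_5 = 59·cos46.8° = 40.4; c'Δl = 17.68; W sinα = 43.0
Σc'Δl = 64.5 kN/m; ΣN' = 443.5 kN/m; ΣW sinα = 134.9 kN/m
Resisting = 64.5 + 443.5·tan23.4° = 64.5 + 191.9 = 256.4 kN/m
FS = 256.4 / 134.9 = 1.901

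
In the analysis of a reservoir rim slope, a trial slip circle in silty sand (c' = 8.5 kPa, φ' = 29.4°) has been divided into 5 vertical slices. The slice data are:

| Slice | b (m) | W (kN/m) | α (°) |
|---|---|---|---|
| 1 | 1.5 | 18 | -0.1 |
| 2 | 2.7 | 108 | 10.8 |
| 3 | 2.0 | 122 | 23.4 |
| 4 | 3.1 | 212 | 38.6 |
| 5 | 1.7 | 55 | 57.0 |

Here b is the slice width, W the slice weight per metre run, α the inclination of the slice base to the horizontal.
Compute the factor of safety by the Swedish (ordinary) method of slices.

FS = 1.45

Ordinary method of slices: FS = Σ[c'·Δl_i + (W_i cosα_i)·tanφ'] / Σ W_i sinα_i, with Δl_i = b_i / cosα_i.
Slice 1: Δl = 1.5/cos(-0.1°) = 1.500 m; N'_1 = 18·cos(-0.1°) = 18.0; c'Δl = 12.75; W sinα = -0.0
Slice 2: Δl = 2.7/cos10.8° = 2.749 m; N'_2 = 108·cos10.8° = 106.1; c'Δl = 23.36; W sinα = 20.2
Slice 3: Δl = 2.0/cos23.4° = 2.179 m; N'_3 = 122·cos23.4° = 112.0; c'Δl = 18.52; W sinα = 48.5
Slice 4: Δl = 3.1/cos38.6° = 3.967 m; N'_4 = 212·cos38.6° = 165.7; c'Δl = 33.72; W sinα = 132.3
Slice 5: Δl = 1.7/cos57.0° = 3.121 m; N'_5 = 55·cos57.0° = 30.0; c'Δl = 26.53; W sinα = 46.1
Σc'Δl = 114.9 kN/m; ΣN' = 431.7 kN/m; ΣW sinα = 247.0 kN/m
Resisting = 114.9 + 431.7·tan29.4° = 114.9 + 243.2 = 358.1 kN/m
FS = 358.1 / 247.0 = 1.450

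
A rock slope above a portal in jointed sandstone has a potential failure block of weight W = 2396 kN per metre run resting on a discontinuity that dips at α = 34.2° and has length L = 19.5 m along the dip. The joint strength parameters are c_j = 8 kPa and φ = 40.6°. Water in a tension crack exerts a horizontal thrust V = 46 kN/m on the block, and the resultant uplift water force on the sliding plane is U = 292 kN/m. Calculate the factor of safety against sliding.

FS = 1.14

Resolving the block weight along and normal to the plane and applying the Mohr–Coulomb strength on the joint:
N' = W cosα − U − V sinα = 2396·cos34.2° − 292 − 46·sin34.2° = 1663.8 kN/m
Driving force T = W sinα + V cosα = 2396·sin34.2° + 46·cos34.2° = 1384.8 kN/m
Resisting force R = c_j·L + N'·tanφ = 8·19.5 + 1663.8·tan40.6° = 156.0 + 1426.1 = 1582.1 kN/m
FS = R / T = 1582.1 / 1384.8 = 1.142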